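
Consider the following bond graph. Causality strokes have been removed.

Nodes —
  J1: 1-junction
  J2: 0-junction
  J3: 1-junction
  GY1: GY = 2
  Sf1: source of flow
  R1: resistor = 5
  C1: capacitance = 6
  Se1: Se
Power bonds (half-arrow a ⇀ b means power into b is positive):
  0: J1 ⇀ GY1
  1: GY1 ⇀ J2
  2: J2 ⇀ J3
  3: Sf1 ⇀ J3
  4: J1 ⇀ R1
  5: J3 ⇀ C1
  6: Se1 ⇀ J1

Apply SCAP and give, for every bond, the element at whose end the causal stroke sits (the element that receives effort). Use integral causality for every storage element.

b0 stroke at J1
b1 stroke at J2
b2 stroke at J3
b3 stroke at Sf1
b4 stroke at R1
b5 stroke at J3
b6 stroke at J1

bond 3 stroke at Sf1  (Sf1 (Sf) sets flow on bond)
bond 6 stroke at J1  (Se1 (Se) sets effort on bond)
bond 2 stroke at J3  (1-jn J3 has f-setter on 3)
bond 5 stroke at J3  (J3 flow already set via bond 3)
bond 1 stroke at J2  (J2: last free bond brings effort in)
bond 0 stroke at J1  (through GY1, causality inverts; strokes same side of GY1)
bond 4 stroke at R1  (J1 needs exactly one f-in)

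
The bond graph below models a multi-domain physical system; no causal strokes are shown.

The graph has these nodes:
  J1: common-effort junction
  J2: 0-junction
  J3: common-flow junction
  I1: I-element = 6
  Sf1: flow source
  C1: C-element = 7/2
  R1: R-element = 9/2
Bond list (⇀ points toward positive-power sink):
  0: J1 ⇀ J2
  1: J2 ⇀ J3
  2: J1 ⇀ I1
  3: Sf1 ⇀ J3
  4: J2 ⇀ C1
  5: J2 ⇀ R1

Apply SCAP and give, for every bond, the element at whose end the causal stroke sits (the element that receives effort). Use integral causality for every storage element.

#0 |J1
#1 |J3
#2 |I1
#3 |Sf1
#4 |J2
#5 |R1

#3 stroke at Sf1  (Sf1: flow source, stroke at near end)
#1 stroke at J3  (common-f at J3 fixed by 3)
#2 stroke at I1  (I1 outputs flow p/I1)
#0 stroke at J1  (J1: last free bond brings effort in)
#4 stroke at J2  (C1 outputs effort q/C1)
#5 stroke at R1  (J2 effort already set via bond 4)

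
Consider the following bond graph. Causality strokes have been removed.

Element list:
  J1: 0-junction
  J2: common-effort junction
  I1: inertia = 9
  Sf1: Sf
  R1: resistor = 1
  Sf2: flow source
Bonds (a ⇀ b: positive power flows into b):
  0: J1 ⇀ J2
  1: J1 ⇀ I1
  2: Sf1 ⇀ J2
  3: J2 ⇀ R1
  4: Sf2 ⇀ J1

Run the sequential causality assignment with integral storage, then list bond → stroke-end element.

#2 →Sf1  (Sf1: flow source, stroke at near end)
#4 →Sf2  (source Sf2 imposes f)
#1 →I1  (prefer integral on I1)
#0 →J1  (J1: last free bond brings effort in)
#3 →J2  (only one effort-in slot at J2)

b0 →J1
b1 →I1
b2 →Sf1
b3 →J2
b4 →Sf2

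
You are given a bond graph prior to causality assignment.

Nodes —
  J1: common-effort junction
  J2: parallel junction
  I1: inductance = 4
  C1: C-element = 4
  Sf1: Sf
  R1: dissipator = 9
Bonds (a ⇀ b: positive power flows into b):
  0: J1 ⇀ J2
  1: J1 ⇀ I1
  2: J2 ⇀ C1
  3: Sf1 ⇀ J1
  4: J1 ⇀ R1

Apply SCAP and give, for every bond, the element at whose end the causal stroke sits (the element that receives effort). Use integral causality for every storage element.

bond 0 stroke at J1
bond 1 stroke at I1
bond 2 stroke at J2
bond 3 stroke at Sf1
bond 4 stroke at R1

bond 3 →Sf1  (source Sf1 imposes f)
bond 1 →I1  (I1 integral (f out))
bond 2 →J2  (C1 outputs effort q/C1)
bond 0 →J1  (J2 effort already set via bond 2)
bond 4 →R1  (0-jn J1 has e-setter on 0)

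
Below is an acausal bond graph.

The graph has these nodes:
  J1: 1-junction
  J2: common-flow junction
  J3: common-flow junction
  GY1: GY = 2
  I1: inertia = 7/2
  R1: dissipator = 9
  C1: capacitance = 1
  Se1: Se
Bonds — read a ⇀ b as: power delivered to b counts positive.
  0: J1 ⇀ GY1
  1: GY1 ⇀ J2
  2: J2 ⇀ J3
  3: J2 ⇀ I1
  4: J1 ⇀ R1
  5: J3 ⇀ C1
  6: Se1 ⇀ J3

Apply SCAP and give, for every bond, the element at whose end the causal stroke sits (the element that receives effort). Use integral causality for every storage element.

b6 |J3  (source Se1 imposes e)
b3 |I1  (prefer integral on I1)
b1 |J2  (J2 flow already set via bond 3)
b2 |J2  (J2 flow already set via bond 3)
b5 |J3  (J3: bond 2 brought flow, rest push out)
b0 |J1  (GY GY1: same side as bond 1)
b4 |R1  (J1 needs exactly one f-in)

β0 stroke at J1
β1 stroke at J2
β2 stroke at J2
β3 stroke at I1
β4 stroke at R1
β5 stroke at J3
β6 stroke at J3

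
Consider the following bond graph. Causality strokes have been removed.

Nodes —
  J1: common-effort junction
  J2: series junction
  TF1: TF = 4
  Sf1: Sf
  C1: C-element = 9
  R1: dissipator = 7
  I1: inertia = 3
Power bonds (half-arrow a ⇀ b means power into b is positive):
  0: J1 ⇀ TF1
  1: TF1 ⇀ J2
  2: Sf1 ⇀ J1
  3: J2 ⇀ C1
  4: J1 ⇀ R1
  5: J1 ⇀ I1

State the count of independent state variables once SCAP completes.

2  (C1, I1 all integral)

b2 stroke at Sf1  (source Sf1 imposes f)
b3 stroke at J2  (C1 integral (e out))
b1 stroke at TF1  (closing 1-jn rule on J2)
b0 stroke at J1  (TF1 one-in-one-out from 1)
b4 stroke at R1  (common-e at J1 fixed by 0)
b5 stroke at I1  (J1: bond 0 brought effort, rest push out)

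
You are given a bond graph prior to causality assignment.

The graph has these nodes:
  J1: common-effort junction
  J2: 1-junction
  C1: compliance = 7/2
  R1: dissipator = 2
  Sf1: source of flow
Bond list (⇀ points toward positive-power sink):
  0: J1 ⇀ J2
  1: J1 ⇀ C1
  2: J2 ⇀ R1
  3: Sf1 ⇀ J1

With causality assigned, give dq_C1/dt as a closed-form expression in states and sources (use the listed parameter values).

dq_C1/dt = F_Sf1 - q_C1/7

bond 3 stroke→Sf1  (Sf1 (Sf) sets flow on bond)
bond 1 stroke→J1  (C1: C, integral causality)
bond 0 stroke→J2  (common-e at J1 fixed by 1)
bond 2 stroke→R1  (J2 needs exactly one f-in)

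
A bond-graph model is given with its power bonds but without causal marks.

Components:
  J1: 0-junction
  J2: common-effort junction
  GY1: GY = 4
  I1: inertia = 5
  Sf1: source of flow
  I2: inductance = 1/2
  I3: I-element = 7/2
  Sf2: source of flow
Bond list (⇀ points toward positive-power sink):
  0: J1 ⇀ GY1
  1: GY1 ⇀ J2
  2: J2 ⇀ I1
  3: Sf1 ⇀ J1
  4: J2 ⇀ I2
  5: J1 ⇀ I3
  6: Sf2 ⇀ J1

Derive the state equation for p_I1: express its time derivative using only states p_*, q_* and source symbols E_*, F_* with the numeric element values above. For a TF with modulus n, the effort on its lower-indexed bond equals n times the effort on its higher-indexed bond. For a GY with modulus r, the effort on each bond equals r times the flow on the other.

β3 stroke→Sf1  (source Sf1 imposes f)
β6 stroke→Sf2  (Sf2 (Sf) sets flow on bond)
β2 stroke→I1  (I1: I, integral causality)
β4 stroke→I2  (I2 outputs flow p/I2)
β1 stroke→J2  (only one effort-in slot at J2)
β0 stroke→J1  (GY GY1: same side as bond 1)
β5 stroke→I3  (J1 effort already set via bond 0)

dp_I1/dt = 4*F_Sf1 + 4*F_Sf2 - 8*p_I3/7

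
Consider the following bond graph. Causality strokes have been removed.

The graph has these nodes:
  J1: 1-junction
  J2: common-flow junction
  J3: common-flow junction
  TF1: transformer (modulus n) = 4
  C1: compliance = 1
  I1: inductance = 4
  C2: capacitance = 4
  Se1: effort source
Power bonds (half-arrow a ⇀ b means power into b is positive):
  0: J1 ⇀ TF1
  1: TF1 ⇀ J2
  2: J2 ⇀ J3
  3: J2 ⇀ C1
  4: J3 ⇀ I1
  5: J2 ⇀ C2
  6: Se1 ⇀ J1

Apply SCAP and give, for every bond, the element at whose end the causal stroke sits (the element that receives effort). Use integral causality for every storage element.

#6 |J1  (Se1 fixes effort; stroke away)
#0 |TF1  (closing 1-jn rule on J1)
#1 |J2  (through TF1, causality passes straight; one stroke at TF1)
#3 |J2  (C1 outputs effort q/C1)
#4 |I1  (I1 outputs flow p/I1)
#2 |J3  (J3 flow already set via bond 4)
#5 |J2  (J2: bond 2 brought flow, rest push out)

b0 stroke at TF1
b1 stroke at J2
b2 stroke at J3
b3 stroke at J2
b4 stroke at I1
b5 stroke at J2
b6 stroke at J1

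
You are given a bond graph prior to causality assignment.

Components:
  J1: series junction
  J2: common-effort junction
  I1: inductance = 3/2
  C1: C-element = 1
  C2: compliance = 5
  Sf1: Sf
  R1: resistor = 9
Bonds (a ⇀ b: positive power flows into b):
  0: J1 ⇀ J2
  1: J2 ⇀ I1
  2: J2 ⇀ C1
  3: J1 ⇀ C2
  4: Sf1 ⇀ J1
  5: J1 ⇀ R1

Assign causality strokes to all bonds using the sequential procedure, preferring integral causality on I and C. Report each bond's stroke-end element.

#4 |Sf1  (Sf1 fixes flow; stroke at Sf1)
#0 |J1  (J1: bond 4 brought flow, rest push out)
#3 |J1  (common-f at J1 fixed by 4)
#5 |J1  (J1 flow already set via bond 4)
#1 |I1  (I1 outputs flow p/I1)
#2 |J2  (J2 needs exactly one e-in)

#0 stroke→J1
#1 stroke→I1
#2 stroke→J2
#3 stroke→J1
#4 stroke→Sf1
#5 stroke→J1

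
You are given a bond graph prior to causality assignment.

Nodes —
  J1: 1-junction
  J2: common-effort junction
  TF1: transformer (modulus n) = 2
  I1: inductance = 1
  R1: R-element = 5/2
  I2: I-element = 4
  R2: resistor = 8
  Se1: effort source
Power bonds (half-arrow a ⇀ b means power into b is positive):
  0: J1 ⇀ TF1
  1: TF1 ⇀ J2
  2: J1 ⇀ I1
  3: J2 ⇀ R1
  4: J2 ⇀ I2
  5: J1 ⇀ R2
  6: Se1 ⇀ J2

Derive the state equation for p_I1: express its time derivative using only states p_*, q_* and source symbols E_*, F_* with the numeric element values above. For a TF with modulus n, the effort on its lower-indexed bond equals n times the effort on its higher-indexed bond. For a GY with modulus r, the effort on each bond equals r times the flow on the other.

dp_I1/dt = -2*E_Se1 - 8*p_I1

β6 stroke→J2  (Se1 (Se) sets effort on bond)
β1 stroke→TF1  (common-e at J2 fixed by 6)
β3 stroke→R1  (0-jn J2 has e-setter on 6)
β4 stroke→I2  (common-e at J2 fixed by 6)
β0 stroke→J1  (TF1 one-in-one-out from 1)
β2 stroke→I1  (I1 integral (f out))
β5 stroke→J1  (common-f at J1 fixed by 2)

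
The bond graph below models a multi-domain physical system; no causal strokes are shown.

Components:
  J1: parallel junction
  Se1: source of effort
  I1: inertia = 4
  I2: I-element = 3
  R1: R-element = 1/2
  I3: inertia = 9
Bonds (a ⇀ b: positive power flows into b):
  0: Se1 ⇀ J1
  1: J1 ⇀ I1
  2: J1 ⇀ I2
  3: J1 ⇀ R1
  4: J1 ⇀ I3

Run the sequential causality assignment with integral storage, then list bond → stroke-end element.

#0 stroke at J1  (Se1 (Se) sets effort on bond)
#1 stroke at I1  (0-jn J1 has e-setter on 0)
#2 stroke at I2  (J1: bond 0 brought effort, rest push out)
#3 stroke at R1  (common-e at J1 fixed by 0)
#4 stroke at I3  (0-jn J1 has e-setter on 0)

β0 stroke at J1
β1 stroke at I1
β2 stroke at I2
β3 stroke at R1
β4 stroke at I3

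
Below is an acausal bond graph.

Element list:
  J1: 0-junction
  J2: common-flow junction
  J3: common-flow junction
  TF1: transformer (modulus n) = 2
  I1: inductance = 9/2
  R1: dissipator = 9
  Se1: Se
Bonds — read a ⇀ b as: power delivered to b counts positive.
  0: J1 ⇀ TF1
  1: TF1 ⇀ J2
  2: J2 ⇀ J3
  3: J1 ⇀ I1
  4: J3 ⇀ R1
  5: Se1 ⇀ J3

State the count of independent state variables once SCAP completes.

1  (I1 all integral)

β5 stroke at J3  (Se1 (Se) sets effort on bond)
β3 stroke at I1  (prefer integral on I1)
β0 stroke at J1  (J1: last free bond brings effort in)
β1 stroke at TF1  (TF1 one-in-one-out from 0)
β2 stroke at J2  (J2: bond 1 brought flow, rest push out)
β4 stroke at J3  (J3: bond 2 brought flow, rest push out)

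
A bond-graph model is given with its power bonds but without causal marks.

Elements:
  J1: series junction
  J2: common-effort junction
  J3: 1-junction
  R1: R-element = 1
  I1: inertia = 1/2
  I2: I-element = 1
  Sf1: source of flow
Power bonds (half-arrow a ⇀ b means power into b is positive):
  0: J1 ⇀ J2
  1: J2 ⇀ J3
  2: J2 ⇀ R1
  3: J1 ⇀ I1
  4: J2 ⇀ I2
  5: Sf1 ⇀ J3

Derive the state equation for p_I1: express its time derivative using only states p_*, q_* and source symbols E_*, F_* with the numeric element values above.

β5 stroke at Sf1  (Sf1: flow source, stroke at near end)
β1 stroke at J3  (1-jn J3 has f-setter on 5)
β3 stroke at I1  (I1 outputs flow p/I1)
β0 stroke at J1  (J1: bond 3 brought flow, rest push out)
β4 stroke at I2  (I2: I, integral causality)
β2 stroke at J2  (only one effort-in slot at J2)

dp_I1/dt = F_Sf1 - 2*p_I1 + p_I2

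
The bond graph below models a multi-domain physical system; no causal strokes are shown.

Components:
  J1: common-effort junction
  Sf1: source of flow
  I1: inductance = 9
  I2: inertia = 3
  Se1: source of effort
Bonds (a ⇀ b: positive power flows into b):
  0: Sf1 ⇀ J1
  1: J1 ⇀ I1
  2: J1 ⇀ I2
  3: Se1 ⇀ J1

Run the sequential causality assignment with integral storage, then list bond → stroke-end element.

b0 →Sf1  (Sf1 (Sf) sets flow on bond)
b3 →J1  (Se1: effort source, stroke at far end)
b1 →I1  (common-e at J1 fixed by 3)
b2 →I2  (J1: bond 3 brought effort, rest push out)

β0 →Sf1
β1 →I1
β2 →I2
β3 →J1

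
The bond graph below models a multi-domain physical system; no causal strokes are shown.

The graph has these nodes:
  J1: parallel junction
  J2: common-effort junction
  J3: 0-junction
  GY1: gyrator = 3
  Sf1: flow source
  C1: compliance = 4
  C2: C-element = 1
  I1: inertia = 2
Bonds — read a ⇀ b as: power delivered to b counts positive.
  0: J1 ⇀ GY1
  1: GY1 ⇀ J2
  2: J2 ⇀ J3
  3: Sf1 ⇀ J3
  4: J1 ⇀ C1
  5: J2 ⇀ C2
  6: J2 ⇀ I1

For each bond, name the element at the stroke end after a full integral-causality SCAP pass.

bond 0 →GY1
bond 1 →GY1
bond 2 →J3
bond 3 →Sf1
bond 4 →J1
bond 5 →J2
bond 6 →I1

#3 stroke at Sf1  (source Sf1 imposes f)
#2 stroke at J3  (J3 needs exactly one e-in)
#4 stroke at J1  (C1: C, integral causality)
#0 stroke at GY1  (0-jn J1 has e-setter on 4)
#1 stroke at GY1  (through GY1, causality inverts; strokes same side of GY1)
#5 stroke at J2  (C2 outputs effort q/C2)
#6 stroke at I1  (J2 effort already set via bond 5)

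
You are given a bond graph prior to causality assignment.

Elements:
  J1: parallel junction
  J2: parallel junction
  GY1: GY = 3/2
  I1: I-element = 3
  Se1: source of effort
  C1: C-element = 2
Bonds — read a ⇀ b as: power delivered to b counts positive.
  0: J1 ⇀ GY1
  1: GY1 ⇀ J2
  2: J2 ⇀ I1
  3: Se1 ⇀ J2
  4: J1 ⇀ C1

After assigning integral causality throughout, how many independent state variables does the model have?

b3 stroke→J2  (Se1: effort source, stroke at far end)
b1 stroke→GY1  (0-jn J2 has e-setter on 3)
b2 stroke→I1  (0-jn J2 has e-setter on 3)
b0 stroke→GY1  (GY1 both-in/both-out from 1)
b4 stroke→J1  (only one effort-in slot at J1)

2  (C1, I1 all integral)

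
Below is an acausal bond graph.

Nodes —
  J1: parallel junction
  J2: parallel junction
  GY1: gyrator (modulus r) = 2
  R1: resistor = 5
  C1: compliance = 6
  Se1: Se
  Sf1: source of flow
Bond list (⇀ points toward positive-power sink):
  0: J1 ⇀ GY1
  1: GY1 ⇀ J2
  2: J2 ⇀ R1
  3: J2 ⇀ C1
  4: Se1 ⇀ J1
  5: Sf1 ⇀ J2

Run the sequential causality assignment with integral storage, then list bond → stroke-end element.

β0 stroke→GY1
β1 stroke→GY1
β2 stroke→R1
β3 stroke→J2
β4 stroke→J1
β5 stroke→Sf1

bond 4 →J1  (Se1 (Se) sets effort on bond)
bond 5 →Sf1  (source Sf1 imposes f)
bond 0 →GY1  (common-e at J1 fixed by 4)
bond 1 →GY1  (GY1 both-in/both-out from 0)
bond 3 →J2  (C1: C, integral causality)
bond 2 →R1  (J2 effort already set via bond 3)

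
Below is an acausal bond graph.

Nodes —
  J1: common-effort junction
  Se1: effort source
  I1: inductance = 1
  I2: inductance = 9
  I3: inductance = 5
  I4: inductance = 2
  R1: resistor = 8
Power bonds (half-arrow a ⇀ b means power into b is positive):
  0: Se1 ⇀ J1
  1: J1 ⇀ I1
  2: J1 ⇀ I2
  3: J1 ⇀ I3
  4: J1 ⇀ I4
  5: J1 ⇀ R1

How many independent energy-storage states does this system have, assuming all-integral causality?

4  (I1, I2, I3, I4 all integral)

b0 stroke at J1  (source Se1 imposes e)
b1 stroke at I1  (J1: bond 0 brought effort, rest push out)
b2 stroke at I2  (J1 effort already set via bond 0)
b3 stroke at I3  (J1 effort already set via bond 0)
b4 stroke at I4  (J1 effort already set via bond 0)
b5 stroke at R1  (J1 effort already set via bond 0)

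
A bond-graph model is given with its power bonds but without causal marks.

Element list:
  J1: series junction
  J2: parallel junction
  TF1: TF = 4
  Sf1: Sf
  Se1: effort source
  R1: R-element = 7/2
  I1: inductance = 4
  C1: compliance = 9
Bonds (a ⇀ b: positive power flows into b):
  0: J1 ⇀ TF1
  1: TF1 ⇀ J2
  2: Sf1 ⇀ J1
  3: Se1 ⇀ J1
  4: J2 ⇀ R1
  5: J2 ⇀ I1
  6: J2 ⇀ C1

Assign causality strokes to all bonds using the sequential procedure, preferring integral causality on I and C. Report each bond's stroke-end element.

#0 stroke at J1
#1 stroke at TF1
#2 stroke at Sf1
#3 stroke at J1
#4 stroke at R1
#5 stroke at I1
#6 stroke at J2

bond 2 stroke at Sf1  (source Sf1 imposes f)
bond 3 stroke at J1  (Se1 fixes effort; stroke away)
bond 0 stroke at J1  (J1 flow already set via bond 2)
bond 1 stroke at TF1  (TF1 one-in-one-out from 0)
bond 5 stroke at I1  (I1: I, integral causality)
bond 6 stroke at J2  (C1 outputs effort q/C1)
bond 4 stroke at R1  (0-jn J2 has e-setter on 6)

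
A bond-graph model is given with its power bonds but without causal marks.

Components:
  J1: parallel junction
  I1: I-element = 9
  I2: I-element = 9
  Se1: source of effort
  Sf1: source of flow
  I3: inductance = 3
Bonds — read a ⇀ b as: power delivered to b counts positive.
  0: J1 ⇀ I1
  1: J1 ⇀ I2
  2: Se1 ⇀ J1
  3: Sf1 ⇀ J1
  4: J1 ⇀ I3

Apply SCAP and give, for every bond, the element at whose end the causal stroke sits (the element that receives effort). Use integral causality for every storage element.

bond 0 |I1
bond 1 |I2
bond 2 |J1
bond 3 |Sf1
bond 4 |I3

#2 |J1  (Se1 (Se) sets effort on bond)
#3 |Sf1  (Sf1: flow source, stroke at near end)
#0 |I1  (J1: bond 2 brought effort, rest push out)
#1 |I2  (common-e at J1 fixed by 2)
#4 |I3  (J1: bond 2 brought effort, rest push out)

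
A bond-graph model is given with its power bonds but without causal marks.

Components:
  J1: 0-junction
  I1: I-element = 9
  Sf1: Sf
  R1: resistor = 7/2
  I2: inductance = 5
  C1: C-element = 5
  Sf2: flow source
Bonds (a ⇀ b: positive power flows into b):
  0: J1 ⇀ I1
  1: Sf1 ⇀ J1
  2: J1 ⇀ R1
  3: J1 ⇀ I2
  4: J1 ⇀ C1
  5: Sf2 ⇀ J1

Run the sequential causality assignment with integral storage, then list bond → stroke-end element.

bond 0 stroke→I1
bond 1 stroke→Sf1
bond 2 stroke→R1
bond 3 stroke→I2
bond 4 stroke→J1
bond 5 stroke→Sf2

β1 |Sf1  (Sf1 fixes flow; stroke at Sf1)
β5 |Sf2  (Sf2 fixes flow; stroke at Sf2)
β0 |I1  (I1: I, integral causality)
β3 |I2  (prefer integral on I2)
β4 |J1  (C1 integral (e out))
β2 |R1  (0-jn J1 has e-setter on 4)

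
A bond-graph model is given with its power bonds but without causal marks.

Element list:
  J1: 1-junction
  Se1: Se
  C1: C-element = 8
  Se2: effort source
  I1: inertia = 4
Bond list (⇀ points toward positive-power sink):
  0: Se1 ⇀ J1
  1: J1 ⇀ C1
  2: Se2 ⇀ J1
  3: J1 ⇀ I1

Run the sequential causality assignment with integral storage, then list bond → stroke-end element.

bond 0 |J1
bond 1 |J1
bond 2 |J1
bond 3 |I1

β0 |J1  (Se1: effort source, stroke at far end)
β2 |J1  (Se2 fixes effort; stroke away)
β1 |J1  (C1 integral (e out))
β3 |I1  (J1 needs exactly one f-in)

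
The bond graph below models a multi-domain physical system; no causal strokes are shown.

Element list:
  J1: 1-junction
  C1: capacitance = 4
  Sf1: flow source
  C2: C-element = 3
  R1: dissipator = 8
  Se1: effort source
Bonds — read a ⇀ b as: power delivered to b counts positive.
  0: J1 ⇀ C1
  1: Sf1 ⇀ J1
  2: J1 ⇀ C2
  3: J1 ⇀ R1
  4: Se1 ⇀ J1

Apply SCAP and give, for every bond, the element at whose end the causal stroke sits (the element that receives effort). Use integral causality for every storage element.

β0 →J1
β1 →Sf1
β2 →J1
β3 →J1
β4 →J1

β1 stroke→Sf1  (source Sf1 imposes f)
β4 stroke→J1  (Se1: effort source, stroke at far end)
β0 stroke→J1  (J1 flow already set via bond 1)
β2 stroke→J1  (common-f at J1 fixed by 1)
β3 stroke→J1  (J1 flow already set via bond 1)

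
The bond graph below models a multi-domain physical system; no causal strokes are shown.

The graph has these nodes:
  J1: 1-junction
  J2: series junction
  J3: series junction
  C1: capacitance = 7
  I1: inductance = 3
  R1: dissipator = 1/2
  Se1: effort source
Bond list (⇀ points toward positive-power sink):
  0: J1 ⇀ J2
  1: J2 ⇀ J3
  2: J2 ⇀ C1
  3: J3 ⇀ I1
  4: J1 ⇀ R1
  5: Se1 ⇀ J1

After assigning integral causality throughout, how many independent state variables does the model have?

2  (C1, I1 all integral)

bond 5 |J1  (source Se1 imposes e)
bond 2 |J2  (C1 integral (e out))
bond 3 |I1  (I1: I, integral causality)
bond 1 |J3  (J3: bond 3 brought flow, rest push out)
bond 0 |J2  (J2: bond 1 brought flow, rest push out)
bond 4 |J1  (J1 flow already set via bond 0)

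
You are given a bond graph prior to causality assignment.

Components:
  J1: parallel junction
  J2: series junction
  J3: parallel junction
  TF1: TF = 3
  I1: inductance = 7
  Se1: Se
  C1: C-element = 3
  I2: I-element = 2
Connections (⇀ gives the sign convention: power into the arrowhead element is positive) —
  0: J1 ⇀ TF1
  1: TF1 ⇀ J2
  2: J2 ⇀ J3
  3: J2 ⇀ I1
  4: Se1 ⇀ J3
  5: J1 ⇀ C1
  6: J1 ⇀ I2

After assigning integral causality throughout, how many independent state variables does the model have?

3  (C1, I1, I2 all integral)

bond 4 →J3  (Se1 (Se) sets effort on bond)
bond 2 →J2  (J3: bond 4 brought effort, rest push out)
bond 3 →I1  (I1 outputs flow p/I1)
bond 1 →J2  (common-f at J2 fixed by 3)
bond 0 →TF1  (TF1 one-in-one-out from 1)
bond 5 →J1  (C1 integral (e out))
bond 6 →I2  (common-e at J1 fixed by 5)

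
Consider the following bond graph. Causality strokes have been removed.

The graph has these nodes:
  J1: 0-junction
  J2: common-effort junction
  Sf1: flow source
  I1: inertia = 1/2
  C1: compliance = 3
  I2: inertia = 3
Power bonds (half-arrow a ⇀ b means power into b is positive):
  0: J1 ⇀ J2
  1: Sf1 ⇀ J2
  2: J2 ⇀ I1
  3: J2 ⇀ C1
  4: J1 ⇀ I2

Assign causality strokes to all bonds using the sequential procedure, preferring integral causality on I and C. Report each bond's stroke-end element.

bond 0 stroke→J1
bond 1 stroke→Sf1
bond 2 stroke→I1
bond 3 stroke→J2
bond 4 stroke→I2

β1 stroke→Sf1  (Sf1 fixes flow; stroke at Sf1)
β2 stroke→I1  (I1 outputs flow p/I1)
β3 stroke→J2  (prefer integral on C1)
β0 stroke→J1  (0-jn J2 has e-setter on 3)
β4 stroke→I2  (J1 effort already set via bond 0)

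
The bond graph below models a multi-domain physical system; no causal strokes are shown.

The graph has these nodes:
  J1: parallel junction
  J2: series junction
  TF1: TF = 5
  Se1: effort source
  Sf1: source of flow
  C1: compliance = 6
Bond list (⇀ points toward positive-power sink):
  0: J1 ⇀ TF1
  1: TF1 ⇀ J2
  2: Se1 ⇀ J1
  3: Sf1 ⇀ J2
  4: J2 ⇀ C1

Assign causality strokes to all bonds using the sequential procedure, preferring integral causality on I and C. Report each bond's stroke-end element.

bond 2 →J1  (Se1 fixes effort; stroke away)
bond 3 →Sf1  (Sf1: flow source, stroke at near end)
bond 0 →TF1  (common-e at J1 fixed by 2)
bond 1 →J2  (1-jn J2 has f-setter on 3)
bond 4 →J2  (J2 flow already set via bond 3)

bond 0 |TF1
bond 1 |J2
bond 2 |J1
bond 3 |Sf1
bond 4 |J2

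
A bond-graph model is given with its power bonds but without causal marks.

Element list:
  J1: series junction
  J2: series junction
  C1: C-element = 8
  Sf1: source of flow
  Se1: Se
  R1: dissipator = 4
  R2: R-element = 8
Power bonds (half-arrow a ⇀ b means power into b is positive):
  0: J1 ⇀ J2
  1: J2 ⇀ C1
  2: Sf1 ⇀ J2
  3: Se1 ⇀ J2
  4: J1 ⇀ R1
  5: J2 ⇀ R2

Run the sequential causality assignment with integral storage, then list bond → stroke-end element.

#0 stroke at J2
#1 stroke at J2
#2 stroke at Sf1
#3 stroke at J2
#4 stroke at J1
#5 stroke at J2

#2 →Sf1  (Sf1 (Sf) sets flow on bond)
#3 →J2  (Se1: effort source, stroke at far end)
#0 →J2  (common-f at J2 fixed by 2)
#1 →J2  (J2: bond 2 brought flow, rest push out)
#5 →J2  (1-jn J2 has f-setter on 2)
#4 →J1  (J1: bond 0 brought flow, rest push out)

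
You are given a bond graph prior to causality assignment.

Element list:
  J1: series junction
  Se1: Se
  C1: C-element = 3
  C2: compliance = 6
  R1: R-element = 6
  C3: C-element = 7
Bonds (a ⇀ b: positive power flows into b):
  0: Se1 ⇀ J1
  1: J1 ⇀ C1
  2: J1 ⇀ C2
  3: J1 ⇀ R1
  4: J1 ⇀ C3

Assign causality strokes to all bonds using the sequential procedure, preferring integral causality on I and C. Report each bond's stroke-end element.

#0 |J1
#1 |J1
#2 |J1
#3 |R1
#4 |J1

bond 0 |J1  (source Se1 imposes e)
bond 1 |J1  (C1 integral (e out))
bond 2 |J1  (C2: C, integral causality)
bond 4 |J1  (C3 integral (e out))
bond 3 |R1  (J1 needs exactly one f-in)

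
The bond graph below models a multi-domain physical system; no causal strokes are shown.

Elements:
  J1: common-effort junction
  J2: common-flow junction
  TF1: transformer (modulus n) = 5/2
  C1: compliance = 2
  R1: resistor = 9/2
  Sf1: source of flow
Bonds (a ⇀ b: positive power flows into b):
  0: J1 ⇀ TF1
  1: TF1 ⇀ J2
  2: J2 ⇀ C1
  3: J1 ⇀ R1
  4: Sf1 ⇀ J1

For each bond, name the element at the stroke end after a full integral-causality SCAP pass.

b0 stroke at J1
b1 stroke at TF1
b2 stroke at J2
b3 stroke at R1
b4 stroke at Sf1

#4 →Sf1  (Sf1 fixes flow; stroke at Sf1)
#2 →J2  (C1 integral (e out))
#1 →TF1  (J2: last free bond brings flow in)
#0 →J1  (TF1 one-in-one-out from 1)
#3 →R1  (common-e at J1 fixed by 0)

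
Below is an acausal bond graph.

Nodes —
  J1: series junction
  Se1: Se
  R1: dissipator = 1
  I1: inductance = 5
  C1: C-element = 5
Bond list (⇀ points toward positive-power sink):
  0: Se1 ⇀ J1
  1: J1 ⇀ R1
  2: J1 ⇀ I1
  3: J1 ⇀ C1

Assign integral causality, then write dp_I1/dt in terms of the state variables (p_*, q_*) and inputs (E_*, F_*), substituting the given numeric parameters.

dp_I1/dt = E_Se1 - p_I1/5 - q_C1/5

β0 →J1  (Se1 fixes effort; stroke away)
β2 →I1  (prefer integral on I1)
β1 →J1  (common-f at J1 fixed by 2)
β3 →J1  (common-f at J1 fixed by 2)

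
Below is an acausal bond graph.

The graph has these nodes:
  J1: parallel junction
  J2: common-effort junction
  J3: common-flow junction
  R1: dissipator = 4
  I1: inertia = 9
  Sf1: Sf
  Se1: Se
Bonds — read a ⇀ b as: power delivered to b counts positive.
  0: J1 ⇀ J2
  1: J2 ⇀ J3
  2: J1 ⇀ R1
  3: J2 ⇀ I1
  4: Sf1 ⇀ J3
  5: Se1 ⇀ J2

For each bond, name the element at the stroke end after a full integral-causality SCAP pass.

bond 4 stroke→Sf1  (source Sf1 imposes f)
bond 5 stroke→J2  (source Se1 imposes e)
bond 0 stroke→J1  (J2: bond 5 brought effort, rest push out)
bond 1 stroke→J3  (J2: bond 5 brought effort, rest push out)
bond 3 stroke→I1  (J2: bond 5 brought effort, rest push out)
bond 2 stroke→R1  (J1: bond 0 brought effort, rest push out)

bond 0 stroke at J1
bond 1 stroke at J3
bond 2 stroke at R1
bond 3 stroke at I1
bond 4 stroke at Sf1
bond 5 stroke at J2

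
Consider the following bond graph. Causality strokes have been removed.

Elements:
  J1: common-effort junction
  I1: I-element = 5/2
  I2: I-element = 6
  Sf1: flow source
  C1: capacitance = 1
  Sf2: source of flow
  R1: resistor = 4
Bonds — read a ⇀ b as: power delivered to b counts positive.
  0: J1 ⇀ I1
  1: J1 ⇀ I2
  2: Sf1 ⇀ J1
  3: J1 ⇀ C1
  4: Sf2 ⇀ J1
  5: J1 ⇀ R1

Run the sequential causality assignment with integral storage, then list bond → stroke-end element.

b2 stroke→Sf1  (Sf1: flow source, stroke at near end)
b4 stroke→Sf2  (source Sf2 imposes f)
b0 stroke→I1  (I1 outputs flow p/I1)
b1 stroke→I2  (I2: I, integral causality)
b3 stroke→J1  (C1: C, integral causality)
b5 stroke→R1  (J1: bond 3 brought effort, rest push out)

#0 stroke→I1
#1 stroke→I2
#2 stroke→Sf1
#3 stroke→J1
#4 stroke→Sf2
#5 stroke→R1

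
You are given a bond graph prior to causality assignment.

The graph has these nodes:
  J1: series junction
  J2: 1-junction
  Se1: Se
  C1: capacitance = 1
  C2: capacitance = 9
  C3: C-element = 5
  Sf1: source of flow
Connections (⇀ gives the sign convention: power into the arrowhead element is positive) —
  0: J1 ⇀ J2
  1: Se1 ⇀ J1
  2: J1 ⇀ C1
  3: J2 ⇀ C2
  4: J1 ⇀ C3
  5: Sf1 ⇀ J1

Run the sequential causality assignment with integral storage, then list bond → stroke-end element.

#1 stroke at J1  (Se1: effort source, stroke at far end)
#5 stroke at Sf1  (Sf1: flow source, stroke at near end)
#0 stroke at J1  (common-f at J1 fixed by 5)
#2 stroke at J1  (J1: bond 5 brought flow, rest push out)
#4 stroke at J1  (J1: bond 5 brought flow, rest push out)
#3 stroke at J2  (J2 flow already set via bond 0)

bond 0 |J1
bond 1 |J1
bond 2 |J1
bond 3 |J2
bond 4 |J1
bond 5 |Sf1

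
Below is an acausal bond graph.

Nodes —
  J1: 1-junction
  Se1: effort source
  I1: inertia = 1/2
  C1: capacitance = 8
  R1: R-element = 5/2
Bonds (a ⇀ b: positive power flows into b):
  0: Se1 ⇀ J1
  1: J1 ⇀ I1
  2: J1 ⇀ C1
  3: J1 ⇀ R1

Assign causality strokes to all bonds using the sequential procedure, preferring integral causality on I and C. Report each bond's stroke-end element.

bond 0 stroke at J1
bond 1 stroke at I1
bond 2 stroke at J1
bond 3 stroke at J1

β0 stroke→J1  (Se1 (Se) sets effort on bond)
β1 stroke→I1  (I1 integral (f out))
β2 stroke→J1  (J1 flow already set via bond 1)
β3 stroke→J1  (J1 flow already set via bond 1)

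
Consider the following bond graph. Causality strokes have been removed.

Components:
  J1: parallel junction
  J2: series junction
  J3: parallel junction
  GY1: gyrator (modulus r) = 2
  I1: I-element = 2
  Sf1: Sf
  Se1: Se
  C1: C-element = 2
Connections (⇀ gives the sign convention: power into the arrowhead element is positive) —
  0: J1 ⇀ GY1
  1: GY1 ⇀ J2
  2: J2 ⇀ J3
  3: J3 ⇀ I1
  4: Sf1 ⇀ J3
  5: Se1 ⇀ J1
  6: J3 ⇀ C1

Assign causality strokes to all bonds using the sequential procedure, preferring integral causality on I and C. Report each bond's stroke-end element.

bond 0 stroke→GY1
bond 1 stroke→GY1
bond 2 stroke→J2
bond 3 stroke→I1
bond 4 stroke→Sf1
bond 5 stroke→J1
bond 6 stroke→J3

#4 →Sf1  (Sf1 fixes flow; stroke at Sf1)
#5 →J1  (Se1: effort source, stroke at far end)
#0 →GY1  (J1 effort already set via bond 5)
#1 →GY1  (GY1 both-in/both-out from 0)
#2 →J2  (J2 flow already set via bond 1)
#3 →I1  (prefer integral on I1)
#6 →J3  (closing 0-jn rule on J3)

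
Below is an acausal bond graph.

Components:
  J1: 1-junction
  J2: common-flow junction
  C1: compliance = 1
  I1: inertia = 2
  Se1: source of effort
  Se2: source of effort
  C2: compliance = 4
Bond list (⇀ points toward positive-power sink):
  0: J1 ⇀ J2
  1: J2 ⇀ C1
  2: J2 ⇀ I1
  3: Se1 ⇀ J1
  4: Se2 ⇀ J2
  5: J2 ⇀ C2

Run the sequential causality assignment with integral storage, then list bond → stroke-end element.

#0 |J2
#1 |J2
#2 |I1
#3 |J1
#4 |J2
#5 |J2

β3 →J1  (Se1 fixes effort; stroke away)
β4 →J2  (source Se2 imposes e)
β0 →J2  (J1: last free bond brings flow in)
β1 →J2  (C1 integral (e out))
β2 →I1  (I1 integral (f out))
β5 →J2  (common-f at J2 fixed by 2)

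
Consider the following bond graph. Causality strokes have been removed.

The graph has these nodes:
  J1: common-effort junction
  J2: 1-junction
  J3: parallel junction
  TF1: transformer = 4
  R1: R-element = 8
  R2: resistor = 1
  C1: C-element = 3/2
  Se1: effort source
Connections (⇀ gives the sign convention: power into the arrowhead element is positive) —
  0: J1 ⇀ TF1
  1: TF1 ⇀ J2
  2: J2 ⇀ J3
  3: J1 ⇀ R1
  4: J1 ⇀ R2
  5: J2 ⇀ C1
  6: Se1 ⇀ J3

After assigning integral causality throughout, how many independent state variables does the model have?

1  (C1 all integral)

bond 6 stroke at J3  (Se1: effort source, stroke at far end)
bond 2 stroke at J2  (0-jn J3 has e-setter on 6)
bond 5 stroke at J2  (prefer integral on C1)
bond 1 stroke at TF1  (J2 needs exactly one f-in)
bond 0 stroke at J1  (TF1: transformer flips bond 1)
bond 3 stroke at R1  (J1 effort already set via bond 0)
bond 4 stroke at R2  (0-jn J1 has e-setter on 0)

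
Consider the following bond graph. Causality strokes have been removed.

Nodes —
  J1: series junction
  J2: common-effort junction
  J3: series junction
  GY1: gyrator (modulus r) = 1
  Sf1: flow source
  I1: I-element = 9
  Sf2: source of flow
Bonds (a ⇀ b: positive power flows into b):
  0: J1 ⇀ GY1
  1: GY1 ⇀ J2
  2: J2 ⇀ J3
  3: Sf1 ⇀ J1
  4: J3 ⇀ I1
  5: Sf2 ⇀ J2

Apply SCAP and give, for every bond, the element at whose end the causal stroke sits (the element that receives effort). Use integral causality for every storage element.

b3 stroke→Sf1  (Sf1: flow source, stroke at near end)
b5 stroke→Sf2  (source Sf2 imposes f)
b0 stroke→J1  (J1: bond 3 brought flow, rest push out)
b1 stroke→J2  (through GY1, causality inverts; strokes same side of GY1)
b2 stroke→J3  (J2 effort already set via bond 1)
b4 stroke→I1  (J3 needs exactly one f-in)

bond 0 stroke at J1
bond 1 stroke at J2
bond 2 stroke at J3
bond 3 stroke at Sf1
bond 4 stroke at I1
bond 5 stroke at Sf2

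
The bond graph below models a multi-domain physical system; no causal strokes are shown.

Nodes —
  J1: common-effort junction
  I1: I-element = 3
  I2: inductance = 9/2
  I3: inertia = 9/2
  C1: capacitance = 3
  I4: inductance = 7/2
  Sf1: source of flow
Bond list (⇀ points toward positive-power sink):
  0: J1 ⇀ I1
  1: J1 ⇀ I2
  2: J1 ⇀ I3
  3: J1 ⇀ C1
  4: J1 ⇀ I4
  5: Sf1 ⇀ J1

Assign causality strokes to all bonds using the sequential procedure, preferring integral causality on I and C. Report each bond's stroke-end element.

bond 0 stroke at I1
bond 1 stroke at I2
bond 2 stroke at I3
bond 3 stroke at J1
bond 4 stroke at I4
bond 5 stroke at Sf1

#5 stroke→Sf1  (Sf1 fixes flow; stroke at Sf1)
#0 stroke→I1  (I1 integral (f out))
#1 stroke→I2  (prefer integral on I2)
#2 stroke→I3  (prefer integral on I3)
#3 stroke→J1  (C1: C, integral causality)
#4 stroke→I4  (J1 effort already set via bond 3)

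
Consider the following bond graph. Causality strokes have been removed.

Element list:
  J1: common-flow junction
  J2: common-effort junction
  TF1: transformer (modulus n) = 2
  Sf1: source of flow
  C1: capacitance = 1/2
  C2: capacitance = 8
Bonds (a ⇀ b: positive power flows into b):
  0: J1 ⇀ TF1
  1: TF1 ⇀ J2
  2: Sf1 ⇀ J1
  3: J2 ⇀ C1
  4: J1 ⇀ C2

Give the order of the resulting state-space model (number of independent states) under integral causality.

2  (C1, C2 all integral)

#2 stroke at Sf1  (Sf1: flow source, stroke at near end)
#0 stroke at J1  (common-f at J1 fixed by 2)
#4 stroke at J1  (common-f at J1 fixed by 2)
#1 stroke at TF1  (TF1 one-in-one-out from 0)
#3 stroke at J2  (closing 0-jn rule on J2)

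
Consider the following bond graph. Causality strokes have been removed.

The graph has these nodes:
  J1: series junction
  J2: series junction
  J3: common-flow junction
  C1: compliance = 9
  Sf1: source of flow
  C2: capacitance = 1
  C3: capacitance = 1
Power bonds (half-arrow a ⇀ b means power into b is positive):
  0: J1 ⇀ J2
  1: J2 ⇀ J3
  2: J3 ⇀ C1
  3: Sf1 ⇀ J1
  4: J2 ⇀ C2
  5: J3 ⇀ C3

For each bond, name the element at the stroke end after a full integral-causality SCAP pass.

bond 3 stroke at Sf1  (Sf1: flow source, stroke at near end)
bond 0 stroke at J1  (common-f at J1 fixed by 3)
bond 1 stroke at J2  (1-jn J2 has f-setter on 0)
bond 4 stroke at J2  (J2: bond 0 brought flow, rest push out)
bond 2 stroke at J3  (J3: bond 1 brought flow, rest push out)
bond 5 stroke at J3  (J3: bond 1 brought flow, rest push out)

b0 →J1
b1 →J2
b2 →J3
b3 →Sf1
b4 →J2
b5 →J3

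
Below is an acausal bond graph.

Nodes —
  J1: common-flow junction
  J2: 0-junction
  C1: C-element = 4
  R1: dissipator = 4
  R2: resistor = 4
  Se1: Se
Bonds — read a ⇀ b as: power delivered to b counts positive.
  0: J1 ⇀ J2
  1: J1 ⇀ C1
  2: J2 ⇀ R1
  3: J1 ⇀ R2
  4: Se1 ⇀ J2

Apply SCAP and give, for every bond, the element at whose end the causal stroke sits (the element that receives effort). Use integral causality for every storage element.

b4 stroke at J2  (Se1: effort source, stroke at far end)
b0 stroke at J1  (0-jn J2 has e-setter on 4)
b2 stroke at R1  (0-jn J2 has e-setter on 4)
b1 stroke at J1  (C1 integral (e out))
b3 stroke at R2  (J1 needs exactly one f-in)

#0 →J1
#1 →J1
#2 →R1
#3 →R2
#4 →J2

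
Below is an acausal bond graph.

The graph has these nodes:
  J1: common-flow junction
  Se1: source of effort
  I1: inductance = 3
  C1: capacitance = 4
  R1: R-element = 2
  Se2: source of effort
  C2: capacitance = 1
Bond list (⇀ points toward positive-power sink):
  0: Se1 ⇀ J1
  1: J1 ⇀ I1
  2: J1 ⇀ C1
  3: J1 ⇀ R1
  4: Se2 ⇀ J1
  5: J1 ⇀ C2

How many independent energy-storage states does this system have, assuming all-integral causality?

#0 stroke→J1  (source Se1 imposes e)
#4 stroke→J1  (Se2 (Se) sets effort on bond)
#1 stroke→I1  (I1 outputs flow p/I1)
#2 stroke→J1  (common-f at J1 fixed by 1)
#3 stroke→J1  (1-jn J1 has f-setter on 1)
#5 stroke→J1  (1-jn J1 has f-setter on 1)

3  (C1, C2, I1 all integral)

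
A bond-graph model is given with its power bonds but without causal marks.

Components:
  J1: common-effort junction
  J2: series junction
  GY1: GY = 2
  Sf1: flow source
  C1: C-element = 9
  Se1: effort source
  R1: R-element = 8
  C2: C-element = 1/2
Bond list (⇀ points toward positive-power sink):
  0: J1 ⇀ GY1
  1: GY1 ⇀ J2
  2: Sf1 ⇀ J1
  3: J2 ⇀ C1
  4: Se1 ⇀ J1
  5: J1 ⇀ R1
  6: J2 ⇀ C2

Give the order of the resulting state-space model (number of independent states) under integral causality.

2  (C1, C2 all integral)

b2 stroke→Sf1  (source Sf1 imposes f)
b4 stroke→J1  (Se1 fixes effort; stroke away)
b0 stroke→GY1  (common-e at J1 fixed by 4)
b5 stroke→R1  (J1: bond 4 brought effort, rest push out)
b1 stroke→GY1  (GY1 both-in/both-out from 0)
b3 stroke→J2  (common-f at J2 fixed by 1)
b6 stroke→J2  (common-f at J2 fixed by 1)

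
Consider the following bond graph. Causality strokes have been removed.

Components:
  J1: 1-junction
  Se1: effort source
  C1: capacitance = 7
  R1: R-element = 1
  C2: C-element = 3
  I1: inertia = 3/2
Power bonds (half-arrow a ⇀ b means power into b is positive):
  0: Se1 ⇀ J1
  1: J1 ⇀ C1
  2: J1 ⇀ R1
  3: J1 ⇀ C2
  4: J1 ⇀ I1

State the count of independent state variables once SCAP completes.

bond 0 →J1  (Se1 fixes effort; stroke away)
bond 1 →J1  (C1 integral (e out))
bond 3 →J1  (C2: C, integral causality)
bond 4 →I1  (prefer integral on I1)
bond 2 →J1  (J1 flow already set via bond 4)

3  (C1, C2, I1 all integral)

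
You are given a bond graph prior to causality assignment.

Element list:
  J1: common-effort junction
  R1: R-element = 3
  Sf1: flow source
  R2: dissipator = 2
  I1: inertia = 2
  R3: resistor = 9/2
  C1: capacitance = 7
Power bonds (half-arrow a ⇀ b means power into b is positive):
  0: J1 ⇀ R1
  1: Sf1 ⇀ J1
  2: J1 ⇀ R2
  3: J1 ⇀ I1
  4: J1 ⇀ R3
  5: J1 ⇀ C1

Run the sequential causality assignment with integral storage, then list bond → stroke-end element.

β0 stroke→R1
β1 stroke→Sf1
β2 stroke→R2
β3 stroke→I1
β4 stroke→R3
β5 stroke→J1

b1 |Sf1  (Sf1: flow source, stroke at near end)
b3 |I1  (I1 integral (f out))
b5 |J1  (C1 outputs effort q/C1)
b0 |R1  (J1: bond 5 brought effort, rest push out)
b2 |R2  (J1 effort already set via bond 5)
b4 |R3  (J1 effort already set via bond 5)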